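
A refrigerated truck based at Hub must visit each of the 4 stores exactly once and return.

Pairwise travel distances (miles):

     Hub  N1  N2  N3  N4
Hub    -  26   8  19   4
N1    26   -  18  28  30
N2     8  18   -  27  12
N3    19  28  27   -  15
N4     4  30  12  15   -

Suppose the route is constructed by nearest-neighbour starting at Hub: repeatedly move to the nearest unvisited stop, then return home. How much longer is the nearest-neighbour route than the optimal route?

8 miles longer than the optimal tour.

From Hub: N4=4, N2=8, N3=19, N1=26 → choose N4 (4).
From N4: N2=12, N3=15, N1=30 → choose N2 (12).
From N2: N1=18, N3=27 → choose N1 (18).
From N1: N3=28 → choose N3 (28).
NN route Hub → N4 → N2 → N1 → N3 → Hub costs 81.
Optimal: Hub → N2 → N1 → N3 → N4 → Hub costs 73 (by enumerating all 12 distinct tours).
Excess = 81 − 73 = 8.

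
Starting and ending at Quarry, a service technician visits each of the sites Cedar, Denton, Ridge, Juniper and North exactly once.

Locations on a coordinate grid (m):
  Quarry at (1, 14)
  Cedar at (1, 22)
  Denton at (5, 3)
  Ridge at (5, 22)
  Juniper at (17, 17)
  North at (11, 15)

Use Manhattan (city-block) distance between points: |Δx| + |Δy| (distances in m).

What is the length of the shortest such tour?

Shortest round trip = 70 m.

With 5 stops there are 5!/2 = 60 distinct round trips (a route and its reverse cost the same).
Quarry - Cedar - Denton - Ridge - Juniper - North - Quarry: 8+23+19+17+8+11 = 86
Quarry - Cedar - Denton - Ridge - North - Juniper - Quarry: 8+23+19+13+8+19 = 90
Quarry - Cedar - Denton - Juniper - Ridge - North - Quarry: 8+23+26+17+13+11 = 98
Quarry - Cedar - Denton - Juniper - North - Ridge - Quarry: 8+23+26+8+13+12 = 90
Quarry - Cedar - Denton - North - Ridge - Juniper - Quarry: 8+23+18+13+17+19 = 98
Quarry - Cedar - Denton - North - Juniper - Ridge - Quarry: 8+23+18+8+17+12 = 86
Quarry - Cedar - Ridge - Denton - Juniper - North - Quarry: 8+4+19+26+8+11 = 76
Quarry - Cedar - Ridge - Denton - North - Juniper - Quarry: 8+4+19+18+8+19 = 76
Quarry - Cedar - Ridge - Juniper - Denton - North - Quarry: 8+4+17+26+18+11 = 84
Quarry - Cedar - Ridge - Juniper - North - Denton - Quarry: 8+4+17+8+18+15 = 70
Quarry - Cedar - Ridge - North - Denton - Juniper - Quarry: 8+4+13+18+26+19 = 88
Quarry - Cedar - Ridge - North - Juniper - Denton - Quarry: 8+4+13+8+26+15 = 74
Quarry - Cedar - Juniper - Denton - Ridge - North - Quarry: 8+21+26+19+13+11 = 98
Quarry - Cedar - Juniper - Denton - North - Ridge - Quarry: 8+21+26+18+13+12 = 98
… (46 more)
The minimum is 70.
One optimal route: Quarry → Cedar → Ridge → Juniper → North → Denton → Quarry (or its reverse).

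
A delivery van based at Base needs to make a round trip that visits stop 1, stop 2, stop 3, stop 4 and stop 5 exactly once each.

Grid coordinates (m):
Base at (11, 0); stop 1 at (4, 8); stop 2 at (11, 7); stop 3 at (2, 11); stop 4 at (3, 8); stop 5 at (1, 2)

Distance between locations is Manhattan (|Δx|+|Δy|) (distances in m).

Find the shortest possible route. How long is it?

With 5 stops there are 5!/2 = 60 distinct round trips (a route and its reverse cost the same).
Base → stop 1 → stop 2 → stop 3 → stop 4 → stop 5 → Base: 15+8+13+4+8+12 = 60
Base → stop 1 → stop 2 → stop 3 → stop 5 → stop 4 → Base: 15+8+13+10+8+16 = 70
Base → stop 1 → stop 2 → stop 4 → stop 3 → stop 5 → Base: 15+8+9+4+10+12 = 58
Base → stop 1 → stop 2 → stop 4 → stop 5 → stop 3 → Base: 15+8+9+8+10+20 = 70
Base → stop 1 → stop 2 → stop 5 → stop 3 → stop 4 → Base: 15+8+15+10+4+16 = 68
Base → stop 1 → stop 2 → stop 5 → stop 4 → stop 3 → Base: 15+8+15+8+4+20 = 70
Base → stop 1 → stop 3 → stop 2 → stop 4 → stop 5 → Base: 15+5+13+9+8+12 = 62
Base → stop 1 → stop 3 → stop 2 → stop 5 → stop 4 → Base: 15+5+13+15+8+16 = 72
Base → stop 1 → stop 3 → stop 4 → stop 2 → stop 5 → Base: 15+5+4+9+15+12 = 60
Base → stop 1 → stop 3 → stop 4 → stop 5 → stop 2 → Base: 15+5+4+8+15+7 = 54
Base → stop 1 → stop 3 → stop 5 → stop 2 → stop 4 → Base: 15+5+10+15+9+16 = 70
Base → stop 1 → stop 3 → stop 5 → stop 4 → stop 2 → Base: 15+5+10+8+9+7 = 54
Base → stop 1 → stop 4 → stop 2 → stop 3 → stop 5 → Base: 15+1+9+13+10+12 = 60
Base → stop 1 → stop 4 → stop 2 → stop 5 → stop 3 → Base: 15+1+9+15+10+20 = 70
… (46 more)
Base → stop 2 → stop 1 → stop 4 → stop 3 → stop 5 → Base: 7+8+1+4+10+12 = 42  ← best
The minimum is 42.
One optimal route: Base → stop 2 → stop 1 → stop 4 → stop 3 → stop 5 → Base (or its reverse).

Minimum total distance: 42 m.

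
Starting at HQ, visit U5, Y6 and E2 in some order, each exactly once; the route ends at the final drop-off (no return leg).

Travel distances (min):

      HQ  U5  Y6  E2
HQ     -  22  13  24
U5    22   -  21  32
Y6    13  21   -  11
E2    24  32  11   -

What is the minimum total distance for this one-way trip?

54 min — the minimum one-way total.

There are 3! = 6 possible orderings.
HQ→U5→Y6→E2: 22+21+11 = 54
HQ→U5→E2→Y6: 22+32+11 = 65
HQ→Y6→U5→E2: 13+21+32 = 66
HQ→Y6→E2→U5: 13+11+32 = 56
HQ→E2→U5→Y6: 24+32+21 = 77
HQ→E2→Y6→U5: 24+11+21 = 56
The minimum is 54.
One shortest path: HQ → U5 → Y6 → E2.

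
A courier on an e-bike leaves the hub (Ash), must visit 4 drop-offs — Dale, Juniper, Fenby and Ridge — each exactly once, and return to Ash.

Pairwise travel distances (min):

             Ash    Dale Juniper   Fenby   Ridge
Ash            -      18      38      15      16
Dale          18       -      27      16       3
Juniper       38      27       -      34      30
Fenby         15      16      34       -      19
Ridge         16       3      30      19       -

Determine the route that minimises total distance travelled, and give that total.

95 min — the shortest possible round trip.

There are 12 distinct closed tours to check (reversals are equivalent).
Ash - Dale - Juniper - Fenby - Ridge - Ash: 18+27+34+19+16 = 114
Ash - Dale - Juniper - Ridge - Fenby - Ash: 18+27+30+19+15 = 109
Ash - Dale - Fenby - Juniper - Ridge - Ash: 18+16+34+30+16 = 114
Ash - Dale - Fenby - Ridge - Juniper - Ash: 18+16+19+30+38 = 121
Ash - Dale - Ridge - Juniper - Fenby - Ash: 18+3+30+34+15 = 100
Ash - Dale - Ridge - Fenby - Juniper - Ash: 18+3+19+34+38 = 112
Ash - Juniper - Dale - Fenby - Ridge - Ash: 38+27+16+19+16 = 116
Ash - Juniper - Dale - Ridge - Fenby - Ash: 38+27+3+19+15 = 102
Ash - Juniper - Fenby - Dale - Ridge - Ash: 38+34+16+3+16 = 107
Ash - Juniper - Ridge - Dale - Fenby - Ash: 38+30+3+16+15 = 102
Ash - Fenby - Dale - Juniper - Ridge - Ash: 15+16+27+30+16 = 104
Ash - Fenby - Juniper - Dale - Ridge - Ash: 15+34+27+3+16 = 95
The minimum is 95.
One optimal route: Ash → Fenby → Juniper → Dale → Ridge → Ash (or its reverse).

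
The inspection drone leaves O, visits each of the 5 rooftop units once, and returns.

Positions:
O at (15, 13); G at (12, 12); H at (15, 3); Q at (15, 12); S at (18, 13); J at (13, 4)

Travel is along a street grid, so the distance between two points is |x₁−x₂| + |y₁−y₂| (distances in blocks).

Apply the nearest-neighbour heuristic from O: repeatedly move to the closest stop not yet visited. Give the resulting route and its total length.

38 blocks along O → Q → G → S → H → J → O.

At O the remaining stops are Q 1, S 3, G 4, H 10, J 11; go to Q.
At Q the remaining stops are G 3, S 4, H 9, J 10; go to G.
At G the remaining stops are S 7, J 9, H 12; go to S.
At S the remaining stops are H 13, J 14; go to H.
At H the remaining stops are J 3; go to J.
Return J→O: 11.
Total = 1 + 3 + 7 + 13 + 3 + 11 = 38.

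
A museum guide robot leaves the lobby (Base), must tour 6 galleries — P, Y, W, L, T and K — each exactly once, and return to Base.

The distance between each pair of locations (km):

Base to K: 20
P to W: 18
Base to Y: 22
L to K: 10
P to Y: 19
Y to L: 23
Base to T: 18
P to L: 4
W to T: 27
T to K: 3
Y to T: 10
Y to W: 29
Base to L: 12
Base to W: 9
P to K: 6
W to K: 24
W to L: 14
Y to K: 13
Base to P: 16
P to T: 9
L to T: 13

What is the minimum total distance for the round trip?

There are 360 distinct closed tours to check (reversals are equivalent).
Base → P → Y → W → L → T → K → Base: 16+19+29+14+13+3+20 = 114
Base → P → Y → W → L → K → T → Base: 16+19+29+14+10+3+18 = 109
Base → P → Y → W → T → L → K → Base: 16+19+29+27+13+10+20 = 134
Base → P → Y → W → T → K → L → Base: 16+19+29+27+3+10+12 = 116
Base → P → Y → W → K → L → T → Base: 16+19+29+24+10+13+18 = 129
Base → P → Y → W → K → T → L → Base: 16+19+29+24+3+13+12 = 116
Base → P → Y → L → W → T → K → Base: 16+19+23+14+27+3+20 = 122
Base → P → Y → L → W → K → T → Base: 16+19+23+14+24+3+18 = 117
… (352 more)
Base → Y → T → K → P → L → W → Base: 22+10+3+6+4+14+9 = 68  ← best
The minimum is 68.
One optimal route: Base → Y → T → K → P → L → W → Base (or its reverse).

Minimum total distance: 68 km.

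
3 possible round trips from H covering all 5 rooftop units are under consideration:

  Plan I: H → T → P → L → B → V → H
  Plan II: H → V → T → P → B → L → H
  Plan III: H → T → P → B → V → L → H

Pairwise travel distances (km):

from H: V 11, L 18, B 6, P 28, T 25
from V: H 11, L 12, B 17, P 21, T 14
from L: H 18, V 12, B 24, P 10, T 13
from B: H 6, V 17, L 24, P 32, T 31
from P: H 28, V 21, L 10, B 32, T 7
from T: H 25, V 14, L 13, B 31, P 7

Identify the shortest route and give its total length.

Shortest is Plan I, total 94 km.

Plan I: 25 + 7 + 10 + 24 + 17 + 11 = 94
Plan II: 11 + 14 + 7 + 32 + 24 + 18 = 106
Plan III: 25 + 7 + 32 + 17 + 12 + 18 = 111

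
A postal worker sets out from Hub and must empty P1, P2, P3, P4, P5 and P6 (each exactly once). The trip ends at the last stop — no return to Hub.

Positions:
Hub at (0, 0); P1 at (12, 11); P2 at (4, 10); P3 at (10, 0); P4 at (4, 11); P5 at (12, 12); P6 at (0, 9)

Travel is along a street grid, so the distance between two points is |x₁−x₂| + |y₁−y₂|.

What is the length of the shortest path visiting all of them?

There are 6! = 720 possible orderings.
Hub→P1→P2→P3→P4→P5→P6: 23+9+16+17+9+15 = 89
Hub→P1→P2→P3→P4→P6→P5: 23+9+16+17+6+15 = 86
Hub→P1→P2→P3→P5→P4→P6: 23+9+16+14+9+6 = 77
Hub→P1→P2→P3→P5→P6→P4: 23+9+16+14+15+6 = 83
Hub→P1→P2→P3→P6→P4→P5: 23+9+16+19+6+9 = 82
Hub→P1→P2→P3→P6→P5→P4: 23+9+16+19+15+9 = 91
Hub→P1→P2→P4→P3→P5→P6: 23+9+1+17+14+15 = 79
Hub→P1→P2→P4→P3→P6→P5: 23+9+1+17+19+15 = 84
… (712 more)
Hub→P6→P2→P4→P1→P5→P3: 9+5+1+8+1+14 = 38  ← best
The minimum is 38.
One shortest path: Hub → P6 → P2 → P4 → P1 → P5 → P3.

Shortest open route: 38.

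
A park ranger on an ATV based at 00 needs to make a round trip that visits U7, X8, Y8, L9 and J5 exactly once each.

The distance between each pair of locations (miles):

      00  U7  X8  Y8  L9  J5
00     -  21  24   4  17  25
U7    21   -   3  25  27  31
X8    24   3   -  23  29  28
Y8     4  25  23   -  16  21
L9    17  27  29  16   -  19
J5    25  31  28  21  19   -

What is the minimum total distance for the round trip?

With 5 stops there are 5!/2 = 60 distinct round trips (a route and its reverse cost the same).
00-U7-X8-Y8-L9-J5-00: 21+3+23+16+19+25 = 107
00-U7-X8-Y8-J5-L9-00: 21+3+23+21+19+17 = 104
00-U7-X8-L9-Y8-J5-00: 21+3+29+16+21+25 = 115
00-U7-X8-L9-J5-Y8-00: 21+3+29+19+21+4 = 97
00-U7-X8-J5-Y8-L9-00: 21+3+28+21+16+17 = 106
00-U7-X8-J5-L9-Y8-00: 21+3+28+19+16+4 = 91
00-U7-Y8-X8-L9-J5-00: 21+25+23+29+19+25 = 142
00-U7-Y8-X8-J5-L9-00: 21+25+23+28+19+17 = 133
00-U7-Y8-L9-X8-J5-00: 21+25+16+29+28+25 = 144
00-U7-Y8-L9-J5-X8-00: 21+25+16+19+28+24 = 133
00-U7-Y8-J5-X8-L9-00: 21+25+21+28+29+17 = 141
00-U7-Y8-J5-L9-X8-00: 21+25+21+19+29+24 = 139
00-U7-L9-X8-Y8-J5-00: 21+27+29+23+21+25 = 146
00-U7-L9-X8-J5-Y8-00: 21+27+29+28+21+4 = 130
… (46 more)
The minimum is 91.
One optimal route: 00 → U7 → X8 → J5 → L9 → Y8 → 00 (or its reverse).

Minimum total distance: 91 miles.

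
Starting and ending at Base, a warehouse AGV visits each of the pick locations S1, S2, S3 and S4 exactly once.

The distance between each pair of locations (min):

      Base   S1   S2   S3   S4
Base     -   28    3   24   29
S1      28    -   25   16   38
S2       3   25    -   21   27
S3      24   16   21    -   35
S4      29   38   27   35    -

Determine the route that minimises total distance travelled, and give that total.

Shortest round trip = 107 min.

Base - S1 - S2 - S3 - S4 - Base: 28+25+21+35+29 = 138
Base - S1 - S2 - S4 - S3 - Base: 28+25+27+35+24 = 139
Base - S1 - S3 - S2 - S4 - Base: 28+16+21+27+29 = 121
Base - S1 - S3 - S4 - S2 - Base: 28+16+35+27+3 = 109
Base - S1 - S4 - S2 - S3 - Base: 28+38+27+21+24 = 138
Base - S1 - S4 - S3 - S2 - Base: 28+38+35+21+3 = 125
Base - S2 - S1 - S3 - S4 - Base: 3+25+16+35+29 = 108
Base - S2 - S1 - S4 - S3 - Base: 3+25+38+35+24 = 125
Base - S2 - S3 - S1 - S4 - Base: 3+21+16+38+29 = 107
Base - S2 - S4 - S1 - S3 - Base: 3+27+38+16+24 = 108
Base - S3 - S1 - S2 - S4 - Base: 24+16+25+27+29 = 121
Base - S3 - S2 - S1 - S4 - Base: 24+21+25+38+29 = 137
The minimum is 107.
One optimal route: Base → S2 → S3 → S1 → S4 → Base (or its reverse).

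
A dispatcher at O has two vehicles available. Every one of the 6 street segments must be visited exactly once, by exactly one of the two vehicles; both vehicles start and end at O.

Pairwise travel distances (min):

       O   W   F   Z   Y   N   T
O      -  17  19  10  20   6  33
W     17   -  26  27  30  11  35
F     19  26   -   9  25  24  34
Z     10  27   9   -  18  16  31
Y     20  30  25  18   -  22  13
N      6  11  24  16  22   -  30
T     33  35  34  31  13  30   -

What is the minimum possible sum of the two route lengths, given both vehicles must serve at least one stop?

Minimum combined distance: 120 min.

Try each way of splitting the stops between the two vehicles (each non-empty) and, for each split, find the best tour for each vehicle:
  {W} + {F, Z, Y, N, T}: 34 + 93 = 127
  {F} + {W, Z, Y, N, T}: 38 + 93 = 131
  {W, F} + {Z, Y, N, T}: 62 + 77 = 139
  {Z} + {W, F, Y, N, T}: 20 + 109 = 129
  {W, Z} + {F, Y, N, T}: 54 + 93 = 147
  {F, Z} + {W, Y, N, T}: 38 + 85 = 123
  … (31 splits in total)
  {W, N} + {F, Z, Y, T}: 34 + 86 = 120  ← best
Best: vehicle 1 O → W → N → O = 34; vehicle 2 O → Z → F → T → Y → O = 86; combined 120.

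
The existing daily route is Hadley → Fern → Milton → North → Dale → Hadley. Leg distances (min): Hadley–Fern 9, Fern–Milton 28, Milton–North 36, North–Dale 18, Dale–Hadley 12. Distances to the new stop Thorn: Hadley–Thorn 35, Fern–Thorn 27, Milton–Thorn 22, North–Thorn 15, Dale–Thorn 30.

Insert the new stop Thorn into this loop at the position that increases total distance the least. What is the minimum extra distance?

Insertion cost between consecutive stops i–j is d(i,Thorn) + d(Thorn,j) − d(i,j):
  between Hadley and Fern: 35 + 27 − 9 = 53
  between Fern and Milton: 27 + 22 − 28 = 21
  between Milton and North: 22 + 15 − 36 = 1
  between North and Dale: 15 + 30 − 18 = 27
  between Dale and Hadley: 30 + 35 − 12 = 53
Cheapest insertion is between Milton and North, adding 1.
New total = 103 + 1 = 104.

Minimum extra distance: 1 min, inserting Thorn between Milton and North.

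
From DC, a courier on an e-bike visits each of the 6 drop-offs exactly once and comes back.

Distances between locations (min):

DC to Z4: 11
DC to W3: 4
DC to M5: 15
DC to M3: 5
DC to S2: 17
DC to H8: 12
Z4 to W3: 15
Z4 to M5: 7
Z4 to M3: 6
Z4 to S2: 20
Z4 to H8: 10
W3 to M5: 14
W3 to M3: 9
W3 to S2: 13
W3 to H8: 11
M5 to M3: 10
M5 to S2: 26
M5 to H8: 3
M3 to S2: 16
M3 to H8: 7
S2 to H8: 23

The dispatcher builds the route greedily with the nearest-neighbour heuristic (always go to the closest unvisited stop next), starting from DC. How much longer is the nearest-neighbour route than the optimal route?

DC: W3=4, M3=5, Z4=11, H8=12, M5=15, S2=17 ⇒ W3
W3: M3=9, H8=11, S2=13, M5=14, Z4=15 ⇒ M3
M3: Z4=6, H8=7, M5=10, S2=16 ⇒ Z4
Z4: M5=7, H8=10, S2=20 ⇒ M5
M5: H8=3, S2=26 ⇒ H8
H8: S2=23 ⇒ S2
NN route DC → W3 → M3 → Z4 → M5 → H8 → S2 → DC costs 69.
Optimal: DC → W3 → S2 → Z4 → M5 → H8 → M3 → DC costs 59 (by enumerating all 360 distinct tours).
Excess = 69 − 59 = 10.

Excess over optimum: 10 min.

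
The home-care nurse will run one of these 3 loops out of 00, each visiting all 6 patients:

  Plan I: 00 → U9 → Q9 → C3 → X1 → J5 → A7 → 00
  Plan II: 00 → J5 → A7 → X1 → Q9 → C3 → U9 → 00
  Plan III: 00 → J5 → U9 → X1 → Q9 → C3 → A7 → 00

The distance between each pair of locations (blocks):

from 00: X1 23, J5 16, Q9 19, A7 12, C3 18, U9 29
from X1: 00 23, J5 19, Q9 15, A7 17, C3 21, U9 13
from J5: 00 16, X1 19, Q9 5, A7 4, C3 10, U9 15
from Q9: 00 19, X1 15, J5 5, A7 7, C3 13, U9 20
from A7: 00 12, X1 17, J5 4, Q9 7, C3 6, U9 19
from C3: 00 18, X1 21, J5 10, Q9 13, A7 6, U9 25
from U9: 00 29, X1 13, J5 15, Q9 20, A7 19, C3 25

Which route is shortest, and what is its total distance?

Plan I: 29 + 20 + 13 + 21 + 19 + 4 + 12 = 118
Plan II: 16 + 4 + 17 + 15 + 13 + 25 + 29 = 119
Plan III: 16 + 15 + 13 + 15 + 13 + 6 + 12 = 90

Shortest is Plan III, total 90 blocks.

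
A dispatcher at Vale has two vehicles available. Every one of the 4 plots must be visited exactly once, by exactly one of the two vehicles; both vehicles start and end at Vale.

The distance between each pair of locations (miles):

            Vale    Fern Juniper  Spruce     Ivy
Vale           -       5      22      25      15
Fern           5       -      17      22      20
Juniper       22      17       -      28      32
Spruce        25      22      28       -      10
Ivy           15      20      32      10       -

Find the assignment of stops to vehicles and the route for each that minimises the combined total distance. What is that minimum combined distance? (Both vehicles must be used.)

85 miles — the smallest possible combined total.

Try each way of splitting the stops between the two vehicles (each non-empty) and, for each split, find the best tour for each vehicle:
  {Fern} + {Juniper, Spruce, Ivy}: 10 + 75 = 85
  {Juniper} + {Fern, Spruce, Ivy}: 44 + 52 = 96
  {Fern, Juniper} + {Spruce, Ivy}: 44 + 50 = 94
  {Spruce} + {Fern, Juniper, Ivy}: 50 + 69 = 119
  {Fern, Spruce} + {Juniper, Ivy}: 52 + 69 = 121
  {Juniper, Spruce} + {Fern, Ivy}: 75 + 40 = 115
  … (7 splits in total)
Best: vehicle 1 Vale → Fern → Vale = 10; vehicle 2 Vale → Juniper → Spruce → Ivy → Vale = 75; combined 85.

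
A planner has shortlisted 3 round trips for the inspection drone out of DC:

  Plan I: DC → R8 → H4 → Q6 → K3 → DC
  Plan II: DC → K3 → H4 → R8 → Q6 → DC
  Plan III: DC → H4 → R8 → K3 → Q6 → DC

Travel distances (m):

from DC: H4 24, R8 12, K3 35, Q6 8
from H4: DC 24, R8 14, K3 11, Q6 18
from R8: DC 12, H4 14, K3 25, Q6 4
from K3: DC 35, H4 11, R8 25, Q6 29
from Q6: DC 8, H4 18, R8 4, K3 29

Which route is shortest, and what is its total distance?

72 m — Plan II is the shortest.

Plan I: 12 + 14 + 18 + 29 + 35 = 108
Plan II: 35 + 11 + 14 + 4 + 8 = 72
Plan III: 24 + 14 + 25 + 29 + 8 = 100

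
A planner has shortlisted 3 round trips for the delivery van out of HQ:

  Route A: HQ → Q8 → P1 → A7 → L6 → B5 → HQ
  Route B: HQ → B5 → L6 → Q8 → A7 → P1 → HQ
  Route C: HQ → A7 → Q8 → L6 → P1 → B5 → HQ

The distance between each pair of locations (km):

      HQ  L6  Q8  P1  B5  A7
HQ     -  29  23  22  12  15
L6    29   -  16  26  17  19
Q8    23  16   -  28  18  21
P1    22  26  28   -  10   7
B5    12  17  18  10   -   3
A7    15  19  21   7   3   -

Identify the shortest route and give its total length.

95 km — Route B is the shortest.

Route A: 23 + 28 + 7 + 19 + 17 + 12 = 106
Route B: 12 + 17 + 16 + 21 + 7 + 22 = 95
Route C: 15 + 21 + 16 + 26 + 10 + 12 = 100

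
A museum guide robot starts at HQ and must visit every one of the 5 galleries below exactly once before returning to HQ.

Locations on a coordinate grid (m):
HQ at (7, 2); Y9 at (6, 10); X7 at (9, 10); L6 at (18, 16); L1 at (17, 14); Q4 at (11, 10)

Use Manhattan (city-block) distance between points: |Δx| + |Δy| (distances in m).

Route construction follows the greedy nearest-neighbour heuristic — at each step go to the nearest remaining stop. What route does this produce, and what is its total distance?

HQ → [Y9:9 / X7:10 / Q4:12 / L1:22 / L6:25] → Y9 (9)
Y9 → [X7:3 / Q4:5 / L1:15 / L6:18] → X7 (3)
X7 → [Q4:2 / L1:12 / L6:15] → Q4 (2)
Q4 → [L1:10 / L6:13] → L1 (10)
L1 → [L6:3] → L6 (3)
Return L6→HQ: 25.
Total = 9 + 3 + 2 + 10 + 3 + 25 = 52.

52 m along HQ → Y9 → X7 → Q4 → L1 → L6 → HQ.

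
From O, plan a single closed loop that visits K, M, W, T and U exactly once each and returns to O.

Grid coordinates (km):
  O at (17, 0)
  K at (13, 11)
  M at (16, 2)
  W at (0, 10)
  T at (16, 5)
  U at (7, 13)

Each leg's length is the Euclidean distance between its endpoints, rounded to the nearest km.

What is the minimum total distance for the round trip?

Minimum total distance: 46 km.

There are 60 distinct closed tours to check (reversals are equivalent).
O-K-M-W-T-U-O: 12+9+18+17+12+16 = 84
O-K-M-W-U-T-O: 12+9+18+8+12+5 = 64
O-K-M-T-W-U-O: 12+9+3+17+8+16 = 65
O-K-M-T-U-W-O: 12+9+3+12+8+20 = 64
O-K-M-U-W-T-O: 12+9+14+8+17+5 = 65
O-K-M-U-T-W-O: 12+9+14+12+17+20 = 84
O-K-W-M-T-U-O: 12+13+18+3+12+16 = 74
O-K-W-M-U-T-O: 12+13+18+14+12+5 = 74
O-K-W-T-M-U-O: 12+13+17+3+14+16 = 75
O-K-W-T-U-M-O: 12+13+17+12+14+2 = 70
O-K-W-U-M-T-O: 12+13+8+14+3+5 = 55
O-K-W-U-T-M-O: 12+13+8+12+3+2 = 50
O-K-T-M-W-U-O: 12+7+3+18+8+16 = 64
O-K-T-M-U-W-O: 12+7+3+14+8+20 = 64
… (46 more)
O-M-W-U-K-T-O: 2+18+8+6+7+5 = 46  ← best
The minimum is 46.
One optimal route: O → M → W → U → K → T → O (or its reverse).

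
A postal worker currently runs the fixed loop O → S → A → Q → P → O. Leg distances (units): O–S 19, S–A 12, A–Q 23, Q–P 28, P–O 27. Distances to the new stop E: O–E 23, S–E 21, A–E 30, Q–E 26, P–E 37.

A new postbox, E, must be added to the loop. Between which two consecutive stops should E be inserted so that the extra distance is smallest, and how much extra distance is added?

Insertion cost between consecutive stops i–j is d(i,E) + d(E,j) − d(i,j):
  between O and S: 23 + 21 − 19 = 25
  between S and A: 21 + 30 − 12 = 39
  between A and Q: 30 + 26 − 23 = 33
  between Q and P: 26 + 37 − 28 = 35
  between P and O: 37 + 23 − 27 = 33
Cheapest insertion is between O and S, adding 25.
New total = 109 + 25 = 134.

Minimum extra distance: 25, inserting E between O and S.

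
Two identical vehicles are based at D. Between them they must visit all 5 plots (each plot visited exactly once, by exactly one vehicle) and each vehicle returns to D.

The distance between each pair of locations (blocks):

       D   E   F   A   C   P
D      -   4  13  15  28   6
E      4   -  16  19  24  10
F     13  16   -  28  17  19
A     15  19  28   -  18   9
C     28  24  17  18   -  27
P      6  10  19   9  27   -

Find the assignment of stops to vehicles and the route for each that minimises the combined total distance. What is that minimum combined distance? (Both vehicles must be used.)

Check every non-empty split of the stops between the two vehicles; for each half take its own optimal tour:
  {E} + {F, A, C, P}: 8 + 63 = 71
  {F} + {E, A, C, P}: 26 + 61 = 87
  {E, F} + {A, C, P}: 33 + 61 = 94
  {A} + {E, F, C, P}: 30 + 70 = 100
  {E, A} + {F, C, P}: 38 + 63 = 101
  {F, A} + {E, C, P}: 56 + 61 = 117
  … (15 splits in total)
Best: vehicle 1 D → E → D = 8; vehicle 2 D → F → C → A → P → D = 63; combined 71.

71 blocks — the smallest possible combined total.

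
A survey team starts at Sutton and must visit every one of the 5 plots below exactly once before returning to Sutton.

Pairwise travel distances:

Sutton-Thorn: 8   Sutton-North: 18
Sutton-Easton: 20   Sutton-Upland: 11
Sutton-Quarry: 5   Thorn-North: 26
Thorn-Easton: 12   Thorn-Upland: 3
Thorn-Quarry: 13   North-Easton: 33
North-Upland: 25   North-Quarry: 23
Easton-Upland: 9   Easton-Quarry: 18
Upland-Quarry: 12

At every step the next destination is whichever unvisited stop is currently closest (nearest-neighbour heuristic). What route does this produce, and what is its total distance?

Sutton → [Quarry:5 / Thorn:8 / Upland:11 / North:18 / Easton:20] → Quarry (5)
Quarry → [Upland:12 / Thorn:13 / Easton:18 / North:23] → Upland (12)
Upland → [Thorn:3 / Easton:9 / North:25] → Thorn (3)
Thorn → [Easton:12 / North:26] → Easton (12)
Easton → [North:33] → North (33)
Return North→Sutton: 18.
Total = 5 + 12 + 3 + 12 + 33 + 18 = 83.

83 along Sutton → Quarry → Upland → Thorn → Easton → North → Sutton.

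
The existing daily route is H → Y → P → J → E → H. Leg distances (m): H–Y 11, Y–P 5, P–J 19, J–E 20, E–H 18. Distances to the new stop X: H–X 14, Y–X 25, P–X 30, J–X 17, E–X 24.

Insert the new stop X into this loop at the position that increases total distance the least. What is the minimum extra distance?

Adding 20 m by placing X on the E–H leg.

Insertion cost between consecutive stops i–j is d(i,X) + d(X,j) − d(i,j):
  between H and Y: 14 + 25 − 11 = 28
  between Y and P: 25 + 30 − 5 = 50
  between P and J: 30 + 17 − 19 = 28
  between J and E: 17 + 24 − 20 = 21
  between E and H: 24 + 14 − 18 = 20
Cheapest insertion is between E and H, adding 20.
New total = 73 + 20 = 93.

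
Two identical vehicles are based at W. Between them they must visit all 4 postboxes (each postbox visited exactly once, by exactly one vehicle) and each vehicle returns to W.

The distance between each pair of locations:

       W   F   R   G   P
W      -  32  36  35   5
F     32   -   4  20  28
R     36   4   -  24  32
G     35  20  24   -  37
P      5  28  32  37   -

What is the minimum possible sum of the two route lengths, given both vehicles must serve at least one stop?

Minimum combined distance: 105.

There are 2^3 − 1 = 7 ways to divide the 4 stops into two non-empty groups. For each, the best each vehicle can do is its own shortest tour through its group:
  {F} + {R, G, P}: 64 + 96 = 160
  {R} + {F, G, P}: 72 + 88 = 160
  {F, R} + {G, P}: 72 + 77 = 149
  {G} + {F, R, P}: 70 + 73 = 143
  {F, G} + {R, P}: 87 + 73 = 160
  {R, G} + {F, P}: 95 + 65 = 160
  … (7 splits in total)
  {F, R, G} + {P}: 95 + 10 = 105  ← best
Best: vehicle 1 W → F → R → G → W = 95; vehicle 2 W → P → W = 10; combined 105.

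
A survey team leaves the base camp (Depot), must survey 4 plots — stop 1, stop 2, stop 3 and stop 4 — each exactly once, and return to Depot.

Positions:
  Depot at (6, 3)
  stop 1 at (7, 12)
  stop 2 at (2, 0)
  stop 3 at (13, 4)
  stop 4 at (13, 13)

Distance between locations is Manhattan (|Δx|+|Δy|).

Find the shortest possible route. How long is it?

Minimum total distance: 48.

Depot-stop 1-stop 2-stop 3-stop 4-Depot: 10+17+15+9+17 = 68
Depot-stop 1-stop 2-stop 4-stop 3-Depot: 10+17+24+9+8 = 68
Depot-stop 1-stop 3-stop 2-stop 4-Depot: 10+14+15+24+17 = 80
Depot-stop 1-stop 3-stop 4-stop 2-Depot: 10+14+9+24+7 = 64
Depot-stop 1-stop 4-stop 2-stop 3-Depot: 10+7+24+15+8 = 64
Depot-stop 1-stop 4-stop 3-stop 2-Depot: 10+7+9+15+7 = 48
Depot-stop 2-stop 1-stop 3-stop 4-Depot: 7+17+14+9+17 = 64
Depot-stop 2-stop 1-stop 4-stop 3-Depot: 7+17+7+9+8 = 48
Depot-stop 2-stop 3-stop 1-stop 4-Depot: 7+15+14+7+17 = 60
Depot-stop 2-stop 4-stop 1-stop 3-Depot: 7+24+7+14+8 = 60
Depot-stop 3-stop 1-stop 2-stop 4-Depot: 8+14+17+24+17 = 80
Depot-stop 3-stop 2-stop 1-stop 4-Depot: 8+15+17+7+17 = 64
The minimum is 48.
One optimal route: Depot → stop 1 → stop 4 → stop 3 → stop 2 → Depot (or its reverse).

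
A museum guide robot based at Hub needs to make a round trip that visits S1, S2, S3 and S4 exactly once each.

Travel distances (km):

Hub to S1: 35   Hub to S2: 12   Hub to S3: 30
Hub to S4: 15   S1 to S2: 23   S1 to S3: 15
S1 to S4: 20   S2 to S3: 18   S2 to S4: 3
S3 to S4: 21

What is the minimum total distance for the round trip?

There are 12 distinct closed tours to check (reversals are equivalent).
Hub-S1-S2-S3-S4-Hub: 35+23+18+21+15 = 112
Hub-S1-S2-S4-S3-Hub: 35+23+3+21+30 = 112
Hub-S1-S3-S2-S4-Hub: 35+15+18+3+15 = 86
Hub-S1-S3-S4-S2-Hub: 35+15+21+3+12 = 86
Hub-S1-S4-S2-S3-Hub: 35+20+3+18+30 = 106
Hub-S1-S4-S3-S2-Hub: 35+20+21+18+12 = 106
Hub-S2-S1-S3-S4-Hub: 12+23+15+21+15 = 86
Hub-S2-S1-S4-S3-Hub: 12+23+20+21+30 = 106
Hub-S2-S3-S1-S4-Hub: 12+18+15+20+15 = 80
Hub-S2-S4-S1-S3-Hub: 12+3+20+15+30 = 80
Hub-S3-S1-S2-S4-Hub: 30+15+23+3+15 = 86
Hub-S3-S2-S1-S4-Hub: 30+18+23+20+15 = 106
The minimum is 80.
One optimal route: Hub → S2 → S3 → S1 → S4 → Hub (or its reverse).

Shortest round trip = 80 km.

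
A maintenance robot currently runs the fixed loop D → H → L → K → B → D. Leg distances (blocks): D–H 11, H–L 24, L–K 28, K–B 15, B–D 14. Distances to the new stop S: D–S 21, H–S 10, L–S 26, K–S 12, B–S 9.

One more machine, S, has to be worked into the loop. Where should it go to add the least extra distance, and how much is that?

Adding 6 blocks by placing S on the K–B leg.

Insertion cost between consecutive stops i–j is d(i,S) + d(S,j) − d(i,j):
  between D and H: 21 + 10 − 11 = 20
  between H and L: 10 + 26 − 24 = 12
  between L and K: 26 + 12 − 28 = 10
  between K and B: 12 + 9 − 15 = 6
  between B and D: 9 + 21 − 14 = 16
Cheapest insertion is between K and B, adding 6.
New total = 92 + 6 = 98.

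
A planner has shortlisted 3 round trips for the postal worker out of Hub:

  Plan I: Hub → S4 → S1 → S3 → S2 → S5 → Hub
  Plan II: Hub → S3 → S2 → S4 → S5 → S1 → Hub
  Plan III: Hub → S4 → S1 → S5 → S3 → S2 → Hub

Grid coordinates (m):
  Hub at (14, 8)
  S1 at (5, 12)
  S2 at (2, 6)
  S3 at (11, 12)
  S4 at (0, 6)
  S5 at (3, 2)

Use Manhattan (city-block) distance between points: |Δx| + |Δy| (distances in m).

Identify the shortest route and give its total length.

Plan I: 16 + 11 + 6 + 15 + 5 + 17 = 70
Plan II: 7 + 15 + 2 + 7 + 12 + 13 = 56
Plan III: 16 + 11 + 12 + 18 + 15 + 14 = 86

56 m — Plan II is the shortest.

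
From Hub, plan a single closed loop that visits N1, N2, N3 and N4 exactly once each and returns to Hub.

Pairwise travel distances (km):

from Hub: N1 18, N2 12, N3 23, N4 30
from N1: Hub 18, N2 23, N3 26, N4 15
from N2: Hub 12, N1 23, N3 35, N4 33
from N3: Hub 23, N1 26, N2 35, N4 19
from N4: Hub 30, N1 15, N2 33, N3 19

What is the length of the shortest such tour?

There are 12 distinct closed tours to check (reversals are equivalent).
Hub → N1 → N2 → N3 → N4 → Hub: 18+23+35+19+30 = 125
Hub → N1 → N2 → N4 → N3 → Hub: 18+23+33+19+23 = 116
Hub → N1 → N3 → N2 → N4 → Hub: 18+26+35+33+30 = 142
Hub → N1 → N3 → N4 → N2 → Hub: 18+26+19+33+12 = 108
Hub → N1 → N4 → N2 → N3 → Hub: 18+15+33+35+23 = 124
Hub → N1 → N4 → N3 → N2 → Hub: 18+15+19+35+12 = 99
Hub → N2 → N1 → N3 → N4 → Hub: 12+23+26+19+30 = 110
Hub → N2 → N1 → N4 → N3 → Hub: 12+23+15+19+23 = 92
Hub → N2 → N3 → N1 → N4 → Hub: 12+35+26+15+30 = 118
Hub → N2 → N4 → N1 → N3 → Hub: 12+33+15+26+23 = 109
Hub → N3 → N1 → N2 → N4 → Hub: 23+26+23+33+30 = 135
Hub → N3 → N2 → N1 → N4 → Hub: 23+35+23+15+30 = 126
The minimum is 92.
One optimal route: Hub → N2 → N1 → N4 → N3 → Hub (or its reverse).

92 km — the shortest possible round trip.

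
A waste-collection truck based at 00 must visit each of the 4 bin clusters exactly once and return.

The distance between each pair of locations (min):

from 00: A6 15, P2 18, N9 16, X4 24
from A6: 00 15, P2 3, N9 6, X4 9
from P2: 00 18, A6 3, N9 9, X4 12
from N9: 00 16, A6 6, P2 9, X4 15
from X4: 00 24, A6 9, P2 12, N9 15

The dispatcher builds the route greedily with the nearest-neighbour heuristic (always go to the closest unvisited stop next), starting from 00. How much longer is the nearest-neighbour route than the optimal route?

From 00: A6=15, N9=16, P2=18, X4=24 → choose A6 (15).
From A6: P2=3, N9=6, X4=9 → choose P2 (3).
From P2: N9=9, X4=12 → choose N9 (9).
From N9: X4=15 → choose X4 (15).
NN route 00 → A6 → P2 → N9 → X4 → 00 costs 66.
Optimal: 00 → A6 → P2 → X4 → N9 → 00 costs 61 (by enumerating all 12 distinct tours).
Excess = 66 − 61 = 5.

Excess over optimum: 5 min.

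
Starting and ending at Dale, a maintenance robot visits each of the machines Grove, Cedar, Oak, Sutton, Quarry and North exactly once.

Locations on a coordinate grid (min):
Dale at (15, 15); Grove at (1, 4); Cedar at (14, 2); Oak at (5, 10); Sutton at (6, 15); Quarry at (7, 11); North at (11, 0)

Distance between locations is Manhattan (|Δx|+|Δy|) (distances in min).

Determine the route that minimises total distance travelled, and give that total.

Shortest round trip = 60 min.

There are 360 distinct closed tours to check (reversals are equivalent).
Dale - Grove - Cedar - Oak - Sutton - Quarry - North - Dale: 25+15+17+6+5+15+19 = 102
Dale - Grove - Cedar - Oak - Sutton - North - Quarry - Dale: 25+15+17+6+20+15+12 = 110
Dale - Grove - Cedar - Oak - Quarry - Sutton - North - Dale: 25+15+17+3+5+20+19 = 104
Dale - Grove - Cedar - Oak - Quarry - North - Sutton - Dale: 25+15+17+3+15+20+9 = 104
Dale - Grove - Cedar - Oak - North - Sutton - Quarry - Dale: 25+15+17+16+20+5+12 = 110
Dale - Grove - Cedar - Oak - North - Quarry - Sutton - Dale: 25+15+17+16+15+5+9 = 102
Dale - Grove - Cedar - Sutton - Oak - Quarry - North - Dale: 25+15+21+6+3+15+19 = 104
Dale - Grove - Cedar - Sutton - Oak - North - Quarry - Dale: 25+15+21+6+16+15+12 = 110
… (352 more)
Dale - Cedar - North - Grove - Oak - Quarry - Sutton - Dale: 14+5+14+10+3+5+9 = 60  ← best
The minimum is 60.
One optimal route: Dale → Cedar → North → Grove → Oak → Quarry → Sutton → Dale (or its reverse).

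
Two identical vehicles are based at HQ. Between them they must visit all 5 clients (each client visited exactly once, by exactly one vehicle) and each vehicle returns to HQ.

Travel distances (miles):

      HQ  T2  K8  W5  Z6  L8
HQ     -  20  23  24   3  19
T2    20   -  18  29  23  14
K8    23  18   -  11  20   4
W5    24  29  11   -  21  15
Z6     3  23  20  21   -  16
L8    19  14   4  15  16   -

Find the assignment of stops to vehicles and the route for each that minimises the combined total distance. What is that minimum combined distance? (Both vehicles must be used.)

79 miles — the smallest possible combined total.

Check every non-empty split of the stops between the two vehicles; for each half take its own optimal tour:
  {T2} + {K8, W5, Z6, L8}: 40 + 58 = 98
  {K8} + {T2, W5, Z6, L8}: 46 + 73 = 119
  {T2, K8} + {W5, Z6, L8}: 61 + 58 = 119
  {W5} + {T2, K8, Z6, L8}: 48 + 61 = 109
  {T2, W5} + {K8, Z6, L8}: 73 + 46 = 119
  {K8, W5} + {T2, Z6, L8}: 58 + 53 = 111
  … (15 splits in total)
  {Z6} + {T2, K8, W5, L8}: 6 + 73 = 79  ← best
Best: vehicle 1 HQ → Z6 → HQ = 6; vehicle 2 HQ → T2 → L8 → K8 → W5 → HQ = 73; combined 79.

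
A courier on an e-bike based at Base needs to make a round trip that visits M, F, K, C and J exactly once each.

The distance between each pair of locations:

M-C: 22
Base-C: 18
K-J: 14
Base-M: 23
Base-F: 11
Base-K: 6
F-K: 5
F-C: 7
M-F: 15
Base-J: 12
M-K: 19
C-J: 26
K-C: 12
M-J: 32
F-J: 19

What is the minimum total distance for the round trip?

There are 60 distinct closed tours to check (reversals are equivalent).
Base-M-F-K-C-J-Base: 23+15+5+12+26+12 = 93
Base-M-F-K-J-C-Base: 23+15+5+14+26+18 = 101
Base-M-F-C-K-J-Base: 23+15+7+12+14+12 = 83
Base-M-F-C-J-K-Base: 23+15+7+26+14+6 = 91
Base-M-F-J-K-C-Base: 23+15+19+14+12+18 = 101
Base-M-F-J-C-K-Base: 23+15+19+26+12+6 = 101
Base-M-K-F-C-J-Base: 23+19+5+7+26+12 = 92
Base-M-K-F-J-C-Base: 23+19+5+19+26+18 = 110
Base-M-K-C-F-J-Base: 23+19+12+7+19+12 = 92
Base-M-K-C-J-F-Base: 23+19+12+26+19+11 = 110
Base-M-K-J-F-C-Base: 23+19+14+19+7+18 = 100
Base-M-K-J-C-F-Base: 23+19+14+26+7+11 = 100
Base-M-C-F-K-J-Base: 23+22+7+5+14+12 = 83
Base-M-C-F-J-K-Base: 23+22+7+19+14+6 = 91
… (46 more)
The minimum is 83.
One optimal route: Base → M → F → C → K → J → Base (or its reverse).

Shortest round trip = 83.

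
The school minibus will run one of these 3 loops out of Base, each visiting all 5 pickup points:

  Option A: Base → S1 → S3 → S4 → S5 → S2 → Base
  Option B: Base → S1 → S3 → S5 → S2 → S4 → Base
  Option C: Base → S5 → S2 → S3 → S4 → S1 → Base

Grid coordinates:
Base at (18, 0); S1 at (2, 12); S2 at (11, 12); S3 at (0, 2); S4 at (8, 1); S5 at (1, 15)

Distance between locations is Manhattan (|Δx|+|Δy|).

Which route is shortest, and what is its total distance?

Shortest is Option B, total 92.

Option A: 28 + 12 + 9 + 21 + 13 + 19 = 102
Option B: 28 + 12 + 14 + 13 + 14 + 11 = 92
Option C: 32 + 13 + 21 + 9 + 17 + 28 = 120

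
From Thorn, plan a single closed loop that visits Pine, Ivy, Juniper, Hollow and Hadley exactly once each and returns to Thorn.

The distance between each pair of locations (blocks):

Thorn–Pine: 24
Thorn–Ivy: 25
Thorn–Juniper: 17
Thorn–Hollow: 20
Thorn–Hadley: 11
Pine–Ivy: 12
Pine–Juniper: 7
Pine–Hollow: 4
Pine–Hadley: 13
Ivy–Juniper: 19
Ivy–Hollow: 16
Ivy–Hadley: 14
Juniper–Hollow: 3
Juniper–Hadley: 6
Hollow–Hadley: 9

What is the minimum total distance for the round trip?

61 blocks — the shortest possible round trip.

With 5 stops there are 5!/2 = 60 distinct round trips (a route and its reverse cost the same).
Thorn-Pine-Ivy-Juniper-Hollow-Hadley-Thorn: 24+12+19+3+9+11 = 78
Thorn-Pine-Ivy-Juniper-Hadley-Hollow-Thorn: 24+12+19+6+9+20 = 90
Thorn-Pine-Ivy-Hollow-Juniper-Hadley-Thorn: 24+12+16+3+6+11 = 72
Thorn-Pine-Ivy-Hollow-Hadley-Juniper-Thorn: 24+12+16+9+6+17 = 84
Thorn-Pine-Ivy-Hadley-Juniper-Hollow-Thorn: 24+12+14+6+3+20 = 79
Thorn-Pine-Ivy-Hadley-Hollow-Juniper-Thorn: 24+12+14+9+3+17 = 79
Thorn-Pine-Juniper-Ivy-Hollow-Hadley-Thorn: 24+7+19+16+9+11 = 86
Thorn-Pine-Juniper-Ivy-Hadley-Hollow-Thorn: 24+7+19+14+9+20 = 93
Thorn-Pine-Juniper-Hollow-Ivy-Hadley-Thorn: 24+7+3+16+14+11 = 75
Thorn-Pine-Juniper-Hollow-Hadley-Ivy-Thorn: 24+7+3+9+14+25 = 82
Thorn-Pine-Juniper-Hadley-Ivy-Hollow-Thorn: 24+7+6+14+16+20 = 87
Thorn-Pine-Juniper-Hadley-Hollow-Ivy-Thorn: 24+7+6+9+16+25 = 87
Thorn-Pine-Hollow-Ivy-Juniper-Hadley-Thorn: 24+4+16+19+6+11 = 80
Thorn-Pine-Hollow-Ivy-Hadley-Juniper-Thorn: 24+4+16+14+6+17 = 81
… (46 more)
Thorn-Ivy-Pine-Hollow-Juniper-Hadley-Thorn: 25+12+4+3+6+11 = 61  ← best
The minimum is 61.
One optimal route: Thorn → Ivy → Pine → Hollow → Juniper → Hadley → Thorn (or its reverse).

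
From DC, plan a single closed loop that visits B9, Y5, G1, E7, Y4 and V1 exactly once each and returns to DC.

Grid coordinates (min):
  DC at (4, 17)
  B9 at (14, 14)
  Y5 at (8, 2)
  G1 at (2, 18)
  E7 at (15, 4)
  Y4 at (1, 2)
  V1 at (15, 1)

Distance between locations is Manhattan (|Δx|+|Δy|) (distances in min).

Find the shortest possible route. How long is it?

Shortest round trip = 62 min.

DC - B9 - Y5 - G1 - E7 - Y4 - V1 - DC: 13+18+22+27+16+15+27 = 138
DC - B9 - Y5 - G1 - E7 - V1 - Y4 - DC: 13+18+22+27+3+15+18 = 116
DC - B9 - Y5 - G1 - Y4 - E7 - V1 - DC: 13+18+22+17+16+3+27 = 116
DC - B9 - Y5 - G1 - Y4 - V1 - E7 - DC: 13+18+22+17+15+3+24 = 112
DC - B9 - Y5 - G1 - V1 - E7 - Y4 - DC: 13+18+22+30+3+16+18 = 120
DC - B9 - Y5 - G1 - V1 - Y4 - E7 - DC: 13+18+22+30+15+16+24 = 138
DC - B9 - Y5 - E7 - G1 - Y4 - V1 - DC: 13+18+9+27+17+15+27 = 126
DC - B9 - Y5 - E7 - G1 - V1 - Y4 - DC: 13+18+9+27+30+15+18 = 130
… (352 more)
DC - B9 - E7 - V1 - Y5 - Y4 - G1 - DC: 13+11+3+8+7+17+3 = 62  ← best
The minimum is 62.
One optimal route: DC → B9 → E7 → V1 → Y5 → Y4 → G1 → DC (or its reverse).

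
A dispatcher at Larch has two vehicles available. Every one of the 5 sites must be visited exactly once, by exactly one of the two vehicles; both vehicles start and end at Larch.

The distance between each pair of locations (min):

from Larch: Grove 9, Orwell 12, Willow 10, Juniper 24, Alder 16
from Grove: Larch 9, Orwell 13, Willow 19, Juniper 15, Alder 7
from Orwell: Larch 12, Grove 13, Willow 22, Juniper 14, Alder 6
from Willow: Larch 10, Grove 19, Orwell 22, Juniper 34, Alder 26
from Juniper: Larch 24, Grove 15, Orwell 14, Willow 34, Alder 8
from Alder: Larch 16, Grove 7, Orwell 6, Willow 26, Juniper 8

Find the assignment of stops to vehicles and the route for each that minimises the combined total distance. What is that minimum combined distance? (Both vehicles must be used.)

Try each way of splitting the stops between the two vehicles (each non-empty) and, for each split, find the best tour for each vehicle:
  {Grove} + {Orwell, Willow, Juniper, Alder}: 18 + 70 = 88
  {Orwell} + {Grove, Willow, Juniper, Alder}: 24 + 68 = 92
  {Grove, Orwell} + {Willow, Juniper, Alder}: 34 + 68 = 102
  {Willow} + {Grove, Orwell, Juniper, Alder}: 20 + 50 = 70
  {Grove, Willow} + {Orwell, Juniper, Alder}: 38 + 50 = 88
  {Orwell, Willow} + {Grove, Juniper, Alder}: 44 + 48 = 92
  … (15 splits in total)
Best: vehicle 1 Larch → Willow → Larch = 20; vehicle 2 Larch → Grove → Juniper → Alder → Orwell → Larch = 50; combined 70.

70 min — the smallest possible combined total.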